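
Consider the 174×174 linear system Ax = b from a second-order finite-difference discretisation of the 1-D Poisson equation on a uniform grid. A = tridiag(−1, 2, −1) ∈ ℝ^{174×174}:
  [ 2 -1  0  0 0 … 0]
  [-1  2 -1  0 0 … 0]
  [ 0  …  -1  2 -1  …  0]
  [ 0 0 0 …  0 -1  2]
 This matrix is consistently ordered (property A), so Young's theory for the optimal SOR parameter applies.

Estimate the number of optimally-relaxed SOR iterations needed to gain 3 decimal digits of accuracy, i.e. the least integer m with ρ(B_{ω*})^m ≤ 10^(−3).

B_J for the 174×174 system has eigenvalues cos(kπ/175); ρ_J = cos(π/175) = 0.9998389.
1 − cos²(π/175) = sin²(π/175) ⇒ √(1−ρ_J²) = sin(π/175) = 0.0179510.
ω* = 2 / (1 + 0.0179510) = 2 / 1.0179510 ≈ 1.9647311.
At ω = 1.9647311 every |λ(B_ω)| = ω−1, so ρ_SOR = 0.9647311.
(0.9647311)^m ≤ 10^{−3}  ⇒  m·ln(0.9647311) ≤ −3·ln10  ⇒  m ≥ 192.385  ⇒  m = 193

m = 193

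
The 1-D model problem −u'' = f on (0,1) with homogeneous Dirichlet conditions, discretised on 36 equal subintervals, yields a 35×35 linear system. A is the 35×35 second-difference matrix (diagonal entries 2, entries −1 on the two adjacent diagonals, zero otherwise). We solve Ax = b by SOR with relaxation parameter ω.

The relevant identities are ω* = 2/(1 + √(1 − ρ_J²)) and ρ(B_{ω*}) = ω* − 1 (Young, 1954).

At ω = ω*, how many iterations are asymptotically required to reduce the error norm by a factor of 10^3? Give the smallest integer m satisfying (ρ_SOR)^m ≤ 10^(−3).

ρ_J = max_k |cos(kπ/36)| = cos(π/36) = 0.9961947
√(1−ρ_J²) = |sin(π/36)| = 0.0871557
So ω* = 2/1.0871557 = 1.8396629 (Young).
[ρ_SOR] ω* − 1 = 0.8396629.
Need (0.8396629)^m ≤ 10^(−3): m ≥ 3·ln10/|ln 0.8396629| = 6.90776/0.174755 = 39.528 ⇒ m = 40.

m = 40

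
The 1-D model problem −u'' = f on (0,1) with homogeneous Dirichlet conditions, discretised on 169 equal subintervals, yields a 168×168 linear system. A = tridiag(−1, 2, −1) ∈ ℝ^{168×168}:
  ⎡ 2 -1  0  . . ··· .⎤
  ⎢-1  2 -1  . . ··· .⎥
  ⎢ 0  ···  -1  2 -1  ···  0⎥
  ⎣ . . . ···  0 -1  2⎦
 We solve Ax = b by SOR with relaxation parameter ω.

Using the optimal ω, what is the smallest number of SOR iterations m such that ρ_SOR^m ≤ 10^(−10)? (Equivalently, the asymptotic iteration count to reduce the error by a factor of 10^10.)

m = 620

B_J for the 168×168 system has eigenvalues cos(kπ/169); ρ_J = cos(π/169) = 0.9998272.
√(1−ρ_J²) simplifies to sin(π/169) = 0.0185882.
Young: ω* = 2/(1+√(1−ρ_J²)) = 2/(1+0.0185882) = 2/1.0185882 = 1.9635020.
At ω = 1.9635020 every |λ(B_ω)| = ω−1, so ρ_SOR = 0.9635020.
Need (0.9635020)^m ≤ 10^(−10): m ≥ 10·ln10/|ln 0.9635020| = 23.0259/0.0371807 = 619.297 ⇒ m = 620.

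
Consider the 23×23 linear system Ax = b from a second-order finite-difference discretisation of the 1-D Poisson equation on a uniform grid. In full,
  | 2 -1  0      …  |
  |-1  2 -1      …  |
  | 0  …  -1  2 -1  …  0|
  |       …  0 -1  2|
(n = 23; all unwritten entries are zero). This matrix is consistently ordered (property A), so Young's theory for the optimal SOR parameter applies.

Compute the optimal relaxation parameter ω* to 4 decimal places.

ω* = 1.7691

With n=23, ρ(Jacobi) = cos(π/24) = 0.9914.
1 − cos²(π/24) = sin²(π/24) ⇒ √(1−ρ_J²) = sin(π/24) = 0.13053.
Then 2/(1+√(1−ρ_J²)) = 2/(1+0.13053); ω* = 2/1.13053 = 1.7691.
ρ(B_{ω*}) = ω*−1 = 0.7691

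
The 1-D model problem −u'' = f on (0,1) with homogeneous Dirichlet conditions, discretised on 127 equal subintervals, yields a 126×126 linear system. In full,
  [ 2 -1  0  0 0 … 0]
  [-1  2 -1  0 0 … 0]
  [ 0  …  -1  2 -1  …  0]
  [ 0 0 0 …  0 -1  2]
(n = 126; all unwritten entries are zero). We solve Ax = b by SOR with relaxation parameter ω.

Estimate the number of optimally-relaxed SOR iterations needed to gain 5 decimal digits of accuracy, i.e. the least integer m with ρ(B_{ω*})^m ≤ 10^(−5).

[ρ_J] n=126: ρ(B_J) = cos(π/(n+1)) = cos(π/127) = 0.9996941.
1 − cos²(π/127) = sin²(π/127) ⇒ √(1−ρ_J²) = sin(π/127) = 0.0247344.
ω* = 2 / (1 + 0.0247344) = 2 / 1.0247344 ≈ 1.9517252.
ρ(B_{ω*}) = ω*−1 = 0.9517252
For 5 digits: m = 5·ln10 / (−ln 0.9517252) = 11.5129/0.0494789 = 232.683; round up → m = 233.

m = 233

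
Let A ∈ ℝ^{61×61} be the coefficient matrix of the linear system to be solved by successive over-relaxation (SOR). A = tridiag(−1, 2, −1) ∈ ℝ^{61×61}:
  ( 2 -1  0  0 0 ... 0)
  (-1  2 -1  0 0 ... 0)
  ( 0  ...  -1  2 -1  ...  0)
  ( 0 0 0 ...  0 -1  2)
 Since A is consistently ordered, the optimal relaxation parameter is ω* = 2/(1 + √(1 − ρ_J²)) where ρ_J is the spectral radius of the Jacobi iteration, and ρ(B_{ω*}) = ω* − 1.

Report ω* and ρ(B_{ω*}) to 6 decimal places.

With n=61, ρ(Jacobi) = cos(π/62) = 0.998717.
√(1−ρ_J²) = |sin(π/62)| = 0.0506492
[ω*] 2 ÷ (1 + 0.0506492) = 2 ÷ 1.0506492 = 1.903585.
ρ_SOR = ω* − 1 = 1.903585 − 1 = 0.903585.

ω* = 1.903585, ρ_SOR = 0.903585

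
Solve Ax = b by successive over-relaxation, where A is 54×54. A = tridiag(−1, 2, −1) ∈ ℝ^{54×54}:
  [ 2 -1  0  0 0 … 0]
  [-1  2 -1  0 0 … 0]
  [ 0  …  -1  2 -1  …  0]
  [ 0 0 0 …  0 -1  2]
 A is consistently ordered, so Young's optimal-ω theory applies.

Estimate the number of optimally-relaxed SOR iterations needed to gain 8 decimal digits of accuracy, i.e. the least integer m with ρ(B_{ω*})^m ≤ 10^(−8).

m = 162

n=54: λ(B_J) = 1 − λ(A)/2 = cos(kπ/55); k=1 gives ρ_J = 0.9983691.
√(1−ρ_J²) = |sin(π/55)| = 0.0570888
ω* = 2/(1 + 0.0570888) = 2/1.0570888 = 1.8919886.
ρ_SOR = ω* − 1 = 1.8919886 − 1 = 0.8919886.
For 8 digits: m = 8·ln10 / (−ln 0.8919886) = 18.4207/0.114302 = 161.158; round up → m = 162.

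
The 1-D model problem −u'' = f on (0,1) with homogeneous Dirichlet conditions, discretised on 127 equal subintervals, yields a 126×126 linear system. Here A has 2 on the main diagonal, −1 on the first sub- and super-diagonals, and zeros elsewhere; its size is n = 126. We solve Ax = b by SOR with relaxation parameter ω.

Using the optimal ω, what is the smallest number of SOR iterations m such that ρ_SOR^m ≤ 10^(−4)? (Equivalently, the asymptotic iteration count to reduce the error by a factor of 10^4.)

m = 187

B_J for the 126×126 system has eigenvalues cos(kπ/127); ρ_J = cos(π/127) = 0.9996941.
root = sin(π/127) = 0.0247344  (since 1−cos² = sin²).
ω* = 2/(1+0.0247344) = 1.9517252
[ρ_SOR] ω* − 1 = 0.9517252.
For 4 digits: m = 4·ln10 / (−ln 0.9517252) = 9.21034/0.0494789 = 186.147; round up → m = 187.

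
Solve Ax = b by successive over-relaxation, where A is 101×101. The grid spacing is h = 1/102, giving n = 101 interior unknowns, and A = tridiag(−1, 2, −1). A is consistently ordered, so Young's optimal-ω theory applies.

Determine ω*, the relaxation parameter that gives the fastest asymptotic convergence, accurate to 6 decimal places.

[ρ_J] n=101: ρ(B_J) = cos(π/(n+1)) = cos(π/102) = 0.999526.
√(1 − cos²(π/102)) = sin(π/102) ≈ 0.0307951.
Then 2/(1+√(1−ρ_J²)) = 2/(1+0.0307951); ω* = 2/1.0307951 = 1.940250.
[ρ_SOR] ω* − 1 = 0.940250.

ω* = 1.940250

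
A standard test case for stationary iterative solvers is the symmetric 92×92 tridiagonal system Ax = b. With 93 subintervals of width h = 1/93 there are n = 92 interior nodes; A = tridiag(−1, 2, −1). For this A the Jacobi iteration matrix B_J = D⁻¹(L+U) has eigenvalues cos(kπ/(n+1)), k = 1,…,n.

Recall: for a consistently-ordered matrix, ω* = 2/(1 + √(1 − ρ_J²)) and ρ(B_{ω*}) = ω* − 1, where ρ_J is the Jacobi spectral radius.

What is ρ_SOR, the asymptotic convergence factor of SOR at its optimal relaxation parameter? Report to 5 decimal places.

B_J for the 92×92 system has eigenvalues cos(kπ/93); ρ_J = cos(π/93) = 0.99943.
√(1−ρ_J²) simplifies to sin(π/93) = 0.033774.
So ω* = 2/1.033774 = 1.93466 (Young).
and ρ(B_{ω*}) = 1.93466 − 1 = 0.93466.

ρ_SOR = 0.93466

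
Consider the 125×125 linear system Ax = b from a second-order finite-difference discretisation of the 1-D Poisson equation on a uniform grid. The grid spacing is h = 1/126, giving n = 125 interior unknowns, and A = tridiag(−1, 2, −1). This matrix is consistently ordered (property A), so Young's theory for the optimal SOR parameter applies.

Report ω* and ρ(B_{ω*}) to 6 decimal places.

ω* = 1.951351, ρ_SOR = 0.951351

[ρ_J] n=125: ρ(B_J) = cos(π/(n+1)) = cos(π/126) = 0.999689.
√(1−ρ_J²) simplifies to sin(π/126) = 0.0249307.
ω* = 2/(1+0.0249307) = 1.951351
ρ_SOR = ω* − 1 ≈ 0.951351.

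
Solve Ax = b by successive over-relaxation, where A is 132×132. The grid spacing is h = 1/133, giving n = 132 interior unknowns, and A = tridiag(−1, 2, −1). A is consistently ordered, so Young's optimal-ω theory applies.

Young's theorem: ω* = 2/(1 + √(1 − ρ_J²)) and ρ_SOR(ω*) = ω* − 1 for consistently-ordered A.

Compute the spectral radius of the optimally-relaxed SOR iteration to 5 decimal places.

ρ_SOR = 0.95385

n=132: λ(B_J) = 1 − λ(A)/2 = cos(kπ/133); k=1 gives ρ_J = 0.99972.
√(1−ρ_J²) = |sin(π/133)| = 0.023619
[ω*] 2 ÷ (1 + 0.023619) = 2 ÷ 1.023619 = 1.95385.
and ρ(B_{ω*}) = 1.95385 − 1 = 0.95385.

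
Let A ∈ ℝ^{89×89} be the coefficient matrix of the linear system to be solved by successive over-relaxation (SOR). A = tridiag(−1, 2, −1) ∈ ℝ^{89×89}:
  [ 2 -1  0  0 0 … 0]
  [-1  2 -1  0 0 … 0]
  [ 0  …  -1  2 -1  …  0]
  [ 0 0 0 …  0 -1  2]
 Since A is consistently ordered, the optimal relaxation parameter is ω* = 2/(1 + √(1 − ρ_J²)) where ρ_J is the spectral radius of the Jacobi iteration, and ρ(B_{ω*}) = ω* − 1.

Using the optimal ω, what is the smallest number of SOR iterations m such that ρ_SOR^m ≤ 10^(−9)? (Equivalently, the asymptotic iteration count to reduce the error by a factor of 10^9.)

m = 297

ρ_J = max_k |cos(kπ/90)| = cos(π/90) = 0.9993908
root = sin(π/90) = 0.0348995  (since 1−cos² = sin²).
ω* = 2/(1 + 0.0348995) = 2/1.0348995 = 1.9325548.
[ρ_SOR] ω* − 1 = 0.9325548.
For 9 digits: m = 9·ln10 / (−ln 0.9325548) = 20.7233/0.0698274 = 296.779; round up → m = 297.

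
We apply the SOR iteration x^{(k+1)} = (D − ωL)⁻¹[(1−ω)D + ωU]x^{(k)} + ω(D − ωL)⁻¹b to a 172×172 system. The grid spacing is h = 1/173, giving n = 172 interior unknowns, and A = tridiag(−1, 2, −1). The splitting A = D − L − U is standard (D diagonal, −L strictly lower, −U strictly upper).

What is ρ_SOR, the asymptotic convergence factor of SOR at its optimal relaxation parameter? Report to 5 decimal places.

ρ_J = max_k |cos(kπ/173)| = cos(π/173) = 0.99984
root = sin(π/173) = 0.018158  (since 1−cos² = sin²).
So ω* = 2/1.018158 = 1.96433 (Young).
At ω = 1.96433 every |λ(B_ω)| = ω−1, so ρ_SOR = 0.96433.

ρ_SOR = 0.96433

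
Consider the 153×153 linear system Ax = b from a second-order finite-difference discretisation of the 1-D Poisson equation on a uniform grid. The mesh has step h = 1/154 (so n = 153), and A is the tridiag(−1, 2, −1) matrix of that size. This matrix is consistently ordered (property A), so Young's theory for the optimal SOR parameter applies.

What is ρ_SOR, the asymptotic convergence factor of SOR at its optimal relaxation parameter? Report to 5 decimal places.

ρ_SOR = 0.96002

½·tridiag(1,0,1) at n=153: λ_k = cos(kπ/154); max |λ| at k=1 ⇒ ρ_J = cos(π/154) ≈ 0.99979.
√(1−ρ_J²) simplifies to sin(π/154) = 0.020399.
[ω*] 2 ÷ (1 + 0.020399) = 2 ÷ 1.020399 = 1.96002.
ρ_SOR = ω* − 1 ≈ 0.96002.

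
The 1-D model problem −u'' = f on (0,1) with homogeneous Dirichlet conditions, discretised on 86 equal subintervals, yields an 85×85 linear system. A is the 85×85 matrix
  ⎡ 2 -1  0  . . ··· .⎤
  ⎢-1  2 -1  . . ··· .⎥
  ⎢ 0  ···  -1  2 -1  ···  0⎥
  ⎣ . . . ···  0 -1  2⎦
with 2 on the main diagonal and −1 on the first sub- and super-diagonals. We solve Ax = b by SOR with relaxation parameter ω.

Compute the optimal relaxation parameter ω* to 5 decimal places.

spectrum of D⁻¹(L+U) = {cos(kπ/86) : 1≤k≤85}; ρ_J = cos(π/86) = 0.99933.
√(1 − cos²(π/86)) = sin(π/86) ≈ 0.036522.
So ω* = 2/1.036522 = 1.92953 (Young).
Hence ρ(B_{ω*}) = 1.92953 − 1 = 0.92953.

ω* = 1.92953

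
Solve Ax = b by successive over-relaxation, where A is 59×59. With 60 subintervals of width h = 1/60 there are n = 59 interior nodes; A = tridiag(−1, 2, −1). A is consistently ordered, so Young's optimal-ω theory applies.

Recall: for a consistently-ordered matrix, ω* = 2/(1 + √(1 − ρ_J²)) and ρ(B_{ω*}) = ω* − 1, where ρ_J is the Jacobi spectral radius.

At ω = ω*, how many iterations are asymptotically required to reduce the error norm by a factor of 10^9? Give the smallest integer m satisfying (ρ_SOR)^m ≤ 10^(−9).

m = 198

ρ_J = max_k |cos(kπ/60)| = cos(π/60) = 0.9986295
√(1−ρ_J²) simplifies to sin(π/60) = 0.0523360.
ω* = 2/(1 + 0.0523360) = 2/1.0523360 = 1.9005337.
[ρ_SOR] ω* − 1 = 0.9005337.
For 9 digits: m = 9·ln10 / (−ln 0.9005337) = 20.7233/0.104768 = 197.802; round up → m = 198.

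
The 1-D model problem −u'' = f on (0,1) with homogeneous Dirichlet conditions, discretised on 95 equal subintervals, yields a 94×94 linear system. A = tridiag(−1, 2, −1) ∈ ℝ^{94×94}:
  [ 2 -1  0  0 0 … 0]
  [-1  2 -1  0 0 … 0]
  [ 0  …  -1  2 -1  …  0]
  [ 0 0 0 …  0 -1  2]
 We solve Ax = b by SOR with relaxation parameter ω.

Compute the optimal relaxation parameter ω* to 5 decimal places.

[ρ_J] n=94: ρ(B_J) = cos(π/(n+1)) = cos(π/95) = 0.99945.
√(1−ρ_J²) simplifies to sin(π/95) = 0.033063.
Then 2/(1+√(1−ρ_J²)) = 2/(1+0.033063); ω* = 2/1.033063 = 1.93599.
Hence ρ(B_{ω*}) = 1.93599 − 1 = 0.93599.

ω* = 1.93599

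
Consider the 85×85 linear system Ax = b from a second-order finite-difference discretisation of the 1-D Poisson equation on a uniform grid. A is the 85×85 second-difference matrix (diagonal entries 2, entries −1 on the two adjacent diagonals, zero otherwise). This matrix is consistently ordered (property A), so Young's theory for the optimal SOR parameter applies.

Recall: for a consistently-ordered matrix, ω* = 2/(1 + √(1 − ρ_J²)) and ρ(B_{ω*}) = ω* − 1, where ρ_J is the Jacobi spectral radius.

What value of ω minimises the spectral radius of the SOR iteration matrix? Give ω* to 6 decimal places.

ω* = 1.929530

With n=85, ρ(Jacobi) = cos(π/86) = 0.999333.
√(1−ρ_J²) = |sin(π/86)| = 0.0365220
ω* = 2/(1 + 0.0365220) = 2/1.0365220 = 1.929530.
[ρ_SOR] ω* − 1 = 0.929530.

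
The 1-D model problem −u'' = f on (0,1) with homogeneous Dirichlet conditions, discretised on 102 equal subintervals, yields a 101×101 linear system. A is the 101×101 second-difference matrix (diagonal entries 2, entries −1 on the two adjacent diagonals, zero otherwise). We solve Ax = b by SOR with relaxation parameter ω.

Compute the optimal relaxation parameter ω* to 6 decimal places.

ω* = 1.940250

ρ_J = max_k |cos(kπ/102)| = cos(π/102) = 0.999526
root = sin(π/102) = 0.0307951  (since 1−cos² = sin²).
Then 2/(1+√(1−ρ_J²)) = 2/(1+0.0307951); ω* = 2/1.0307951 = 1.940250.
Hence ρ(B_{ω*}) = 1.940250 − 1 = 0.940250.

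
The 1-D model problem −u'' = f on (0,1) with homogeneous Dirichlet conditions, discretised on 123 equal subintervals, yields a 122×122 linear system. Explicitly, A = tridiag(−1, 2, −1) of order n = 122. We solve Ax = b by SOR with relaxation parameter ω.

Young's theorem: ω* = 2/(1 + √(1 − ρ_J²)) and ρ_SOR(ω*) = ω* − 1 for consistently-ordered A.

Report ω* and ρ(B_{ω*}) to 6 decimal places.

ω* = 1.950195, ρ_SOR = 0.950195

n=122: λ(B_J) = 1 − λ(A)/2 = cos(kπ/123); k=1 gives ρ_J = 0.999674.
1 − cos²(π/123) = sin²(π/123) ⇒ √(1−ρ_J²) = sin(π/123) = 0.0255386.
ω* = 2/(1 + 0.0255386) = 2/1.0255386 = 1.950195.
[ρ_SOR] ω* − 1 = 0.950195.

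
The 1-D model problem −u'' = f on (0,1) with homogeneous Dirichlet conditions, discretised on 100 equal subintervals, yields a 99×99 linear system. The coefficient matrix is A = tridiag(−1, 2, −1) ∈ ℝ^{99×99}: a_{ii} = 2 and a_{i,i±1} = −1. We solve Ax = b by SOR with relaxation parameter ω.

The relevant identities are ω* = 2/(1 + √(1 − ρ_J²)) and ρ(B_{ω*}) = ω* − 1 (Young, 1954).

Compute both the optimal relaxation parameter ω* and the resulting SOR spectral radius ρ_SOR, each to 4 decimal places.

ω* = 1.9391, ρ_SOR = 0.9391

B_J for the 99×99 system has eigenvalues cos(kπ/100); ρ_J = cos(π/100) = 0.9995.
1 − cos²(π/100) = sin²(π/100) ⇒ √(1−ρ_J²) = sin(π/100) = 0.03141.
So ω* = 2/1.03141 = 1.9391 (Young).
and ρ(B_{ω*}) = 1.9391 − 1 = 0.9391.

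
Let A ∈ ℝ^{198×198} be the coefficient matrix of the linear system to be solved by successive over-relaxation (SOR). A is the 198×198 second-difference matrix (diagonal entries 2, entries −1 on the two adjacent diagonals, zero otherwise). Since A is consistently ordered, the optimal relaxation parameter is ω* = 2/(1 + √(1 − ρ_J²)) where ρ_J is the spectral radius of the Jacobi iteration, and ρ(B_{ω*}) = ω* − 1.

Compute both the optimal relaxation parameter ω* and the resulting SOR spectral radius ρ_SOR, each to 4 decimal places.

n=198: λ(B_J) = 1 − λ(A)/2 = cos(kπ/199); k=1 gives ρ_J = 0.9999.
1 − cos²(π/199) = sin²(π/199) ⇒ √(1−ρ_J²) = sin(π/199) = 0.01579.
ω* = 2/(1 + 0.01579) = 2/1.01579 = 1.9689.
[ρ_SOR] ω* − 1 = 0.9689.

ω* = 1.9689, ρ_SOR = 0.9689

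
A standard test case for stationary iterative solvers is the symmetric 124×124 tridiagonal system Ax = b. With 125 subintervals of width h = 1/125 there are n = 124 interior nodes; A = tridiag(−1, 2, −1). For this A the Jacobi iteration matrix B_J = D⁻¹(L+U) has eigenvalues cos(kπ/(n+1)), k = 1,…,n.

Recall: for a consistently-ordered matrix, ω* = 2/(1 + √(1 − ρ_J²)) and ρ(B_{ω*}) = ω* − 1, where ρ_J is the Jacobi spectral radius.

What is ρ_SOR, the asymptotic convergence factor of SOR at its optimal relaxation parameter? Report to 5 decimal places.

n=124: λ(B_J) = 1 − λ(A)/2 = cos(kπ/125); k=1 gives ρ_J = 0.99968.
√(1−ρ_J²) simplifies to sin(π/125) = 0.025130.
So ω* = 2/1.025130 = 1.95097 (Young).
ρ_SOR = ω* − 1 ≈ 0.95097.

ρ_SOR = 0.95097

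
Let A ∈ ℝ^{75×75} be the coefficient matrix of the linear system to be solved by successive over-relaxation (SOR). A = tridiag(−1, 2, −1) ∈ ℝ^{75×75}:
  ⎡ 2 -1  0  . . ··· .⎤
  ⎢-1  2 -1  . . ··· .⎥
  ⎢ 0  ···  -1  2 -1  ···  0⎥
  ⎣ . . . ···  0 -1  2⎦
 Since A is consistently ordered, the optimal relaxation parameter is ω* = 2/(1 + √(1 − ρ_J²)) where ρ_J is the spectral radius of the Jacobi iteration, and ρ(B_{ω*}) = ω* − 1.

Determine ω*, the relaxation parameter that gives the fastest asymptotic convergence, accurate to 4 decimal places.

ω* = 1.9206

½·tridiag(1,0,1) at n=75: λ_k = cos(kπ/76); max |λ| at k=1 ⇒ ρ_J = cos(π/76) ≈ 0.9991.
1 − cos²(π/76) = sin²(π/76) ⇒ √(1−ρ_J²) = sin(π/76) = 0.04132.
Young: ω* = 2/(1+√(1−ρ_J²)) = 2/(1+0.04132) = 2/1.04132 = 1.9206.
Hence ρ(B_{ω*}) = 1.9206 − 1 = 0.9206.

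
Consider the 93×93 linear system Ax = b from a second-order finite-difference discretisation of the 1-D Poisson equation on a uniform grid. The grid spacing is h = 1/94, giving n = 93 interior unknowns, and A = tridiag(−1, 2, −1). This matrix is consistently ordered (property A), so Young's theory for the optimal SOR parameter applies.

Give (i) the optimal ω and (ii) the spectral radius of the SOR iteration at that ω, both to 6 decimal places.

½·tridiag(1,0,1) at n=93: λ_k = cos(kπ/94); max |λ| at k=1 ⇒ ρ_J = cos(π/94) ≈ 0.999442.
√(1 − cos²(π/94)) = sin(π/94) ≈ 0.0334150.
So ω* = 2/1.0334150 = 1.935331 (Young).
At ω = 1.935331 every |λ(B_ω)| = ω−1, so ρ_SOR = 0.935331.

ω* = 1.935331, ρ_SOR = 0.935331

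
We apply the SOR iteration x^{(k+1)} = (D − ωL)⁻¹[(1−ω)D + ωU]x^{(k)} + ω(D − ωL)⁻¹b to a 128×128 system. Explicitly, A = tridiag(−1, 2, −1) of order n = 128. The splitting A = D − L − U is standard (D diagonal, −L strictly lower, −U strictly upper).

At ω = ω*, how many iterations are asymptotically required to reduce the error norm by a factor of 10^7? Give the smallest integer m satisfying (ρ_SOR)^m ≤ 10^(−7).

½·tridiag(1,0,1) at n=128: λ_k = cos(kπ/129); max |λ| at k=1 ⇒ ρ_J = cos(π/129) ≈ 0.9997035.
√(1−ρ_J²) simplifies to sin(π/129) = 0.0243510.
Young: ω* = 2/(1+√(1−ρ_J²)) = 2/(1+0.0243510) = 2/1.0243510 = 1.9524558.
[ρ_SOR] ω* − 1 = 0.9524558.
m ≥ 7·ln10 / (−ln 0.9524558) = 330.888; smallest integer m = 331.

m = 331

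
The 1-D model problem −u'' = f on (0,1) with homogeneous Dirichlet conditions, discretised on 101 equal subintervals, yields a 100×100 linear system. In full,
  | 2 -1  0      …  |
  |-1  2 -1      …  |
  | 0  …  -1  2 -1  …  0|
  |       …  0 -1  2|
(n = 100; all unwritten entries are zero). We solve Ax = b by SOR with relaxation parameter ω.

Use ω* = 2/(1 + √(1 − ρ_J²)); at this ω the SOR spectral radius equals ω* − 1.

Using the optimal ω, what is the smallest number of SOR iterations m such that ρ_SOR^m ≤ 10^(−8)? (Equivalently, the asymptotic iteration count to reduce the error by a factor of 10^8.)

With n=100, ρ(Jacobi) = cos(π/101) = 0.9995163.
1 − cos²(π/101) = sin²(π/101) ⇒ √(1−ρ_J²) = sin(π/101) = 0.0310999.
ω* = 2/(1+0.0310999) = 1.9396763
ρ(B_{ω*}) = ω*−1 = 0.9396763
Need (0.9396763)^m ≤ 10^(−8): m ≥ 8·ln10/|ln 0.9396763| = 18.4207/0.0622198 = 296.058 ⇒ m = 297.

m = 297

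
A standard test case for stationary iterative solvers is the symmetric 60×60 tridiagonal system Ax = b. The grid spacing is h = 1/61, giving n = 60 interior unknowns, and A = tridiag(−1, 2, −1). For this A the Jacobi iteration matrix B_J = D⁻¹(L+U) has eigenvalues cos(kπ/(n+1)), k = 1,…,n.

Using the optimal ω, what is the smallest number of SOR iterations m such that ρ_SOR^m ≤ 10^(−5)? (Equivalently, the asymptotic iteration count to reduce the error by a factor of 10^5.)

With n=60, ρ(Jacobi) = cos(π/61) = 0.9986741.
1 − cos²(π/61) = sin²(π/61) ⇒ √(1−ρ_J²) = sin(π/61) = 0.0514788.
ω* = 2/(1 + 0.0514788) = 2/1.0514788 = 1.9020830.
and ρ(B_{ω*}) = 1.9020830 − 1 = 0.9020830.
5·ln10 = 11.5129; −ln(0.9020830) = 0.103049; m = ⌈11.5129/0.103049⌉ = ⌈111.723⌉ = 112.

m = 112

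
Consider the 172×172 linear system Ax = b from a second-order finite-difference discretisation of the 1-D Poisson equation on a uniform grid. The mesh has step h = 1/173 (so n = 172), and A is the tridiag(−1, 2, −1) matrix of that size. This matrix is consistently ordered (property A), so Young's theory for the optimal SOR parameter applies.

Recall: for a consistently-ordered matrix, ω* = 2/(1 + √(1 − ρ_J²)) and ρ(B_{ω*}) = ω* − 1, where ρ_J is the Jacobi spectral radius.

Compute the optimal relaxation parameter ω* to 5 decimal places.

ω* = 1.96433

ρ_J = max_k |cos(kπ/173)| = cos(π/173) = 0.99984
√(1 − cos²(π/173)) = sin(π/173) ≈ 0.018158.
Young: ω* = 2/(1+√(1−ρ_J²)) = 2/(1+0.018158) = 2/1.018158 = 1.96433.
ρ_SOR = ω* − 1 ≈ 0.96433.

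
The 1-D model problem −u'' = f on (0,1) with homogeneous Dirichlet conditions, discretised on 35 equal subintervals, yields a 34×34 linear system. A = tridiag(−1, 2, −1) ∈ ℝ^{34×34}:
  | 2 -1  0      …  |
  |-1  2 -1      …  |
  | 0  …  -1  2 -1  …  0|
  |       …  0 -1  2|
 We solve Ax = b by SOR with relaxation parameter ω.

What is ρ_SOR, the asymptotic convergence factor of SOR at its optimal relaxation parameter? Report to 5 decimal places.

ρ_SOR = 0.83547

ρ_J = max_k |cos(kπ/35)| = cos(π/35) = 0.99597
√(1 − cos²(π/35)) = sin(π/35) ≈ 0.089639.
ω* = 2/(1 + 0.089639) = 2/1.089639 = 1.83547.
ρ_SOR = ω* − 1 = 1.83547 − 1 = 0.83547.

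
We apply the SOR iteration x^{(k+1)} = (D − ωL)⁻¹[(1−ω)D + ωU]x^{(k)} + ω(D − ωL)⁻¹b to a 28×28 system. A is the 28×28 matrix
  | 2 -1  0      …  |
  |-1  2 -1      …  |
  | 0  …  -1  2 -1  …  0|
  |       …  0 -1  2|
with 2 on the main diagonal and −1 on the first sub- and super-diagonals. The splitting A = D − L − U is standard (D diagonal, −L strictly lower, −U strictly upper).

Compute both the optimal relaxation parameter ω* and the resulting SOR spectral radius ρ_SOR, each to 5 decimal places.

ω* = 1.80486, ρ_SOR = 0.80486

B_J for the 28×28 system has eigenvalues cos(kπ/29); ρ_J = cos(π/29) = 0.99414.
√(1−ρ_J²) = |sin(π/29)| = 0.108119
ω* = 2 / (1 + 0.108119) = 2 / 1.108119 ≈ 1.80486.
Hence ρ(B_{ω*}) = 1.80486 − 1 = 0.80486.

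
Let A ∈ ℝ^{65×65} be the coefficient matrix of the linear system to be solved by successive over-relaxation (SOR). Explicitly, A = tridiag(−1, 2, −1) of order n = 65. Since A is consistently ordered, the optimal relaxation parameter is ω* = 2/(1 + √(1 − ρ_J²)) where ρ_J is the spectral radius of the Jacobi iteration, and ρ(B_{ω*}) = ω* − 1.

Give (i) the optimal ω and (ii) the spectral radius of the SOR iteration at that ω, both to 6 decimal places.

spectrum of D⁻¹(L+U) = {cos(kπ/66) : 1≤k≤65}; ρ_J = cos(π/66) = 0.998867.
root = sin(π/66) = 0.0475819  (since 1−cos² = sin²).
ω* = 2/(1+0.0475819) = 1.909159
ρ(B_{ω*}) = ω*−1 = 0.909159

ω* = 1.909159, ρ_SOR = 0.909159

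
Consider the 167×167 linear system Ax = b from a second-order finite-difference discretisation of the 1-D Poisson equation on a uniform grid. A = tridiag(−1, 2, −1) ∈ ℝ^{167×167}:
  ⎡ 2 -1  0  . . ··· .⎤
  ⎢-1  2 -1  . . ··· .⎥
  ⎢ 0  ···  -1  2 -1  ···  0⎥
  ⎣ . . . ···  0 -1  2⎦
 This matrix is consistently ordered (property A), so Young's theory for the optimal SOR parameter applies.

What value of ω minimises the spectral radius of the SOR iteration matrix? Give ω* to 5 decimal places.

½·tridiag(1,0,1) at n=167: λ_k = cos(kπ/168); max |λ| at k=1 ⇒ ρ_J = cos(π/168) ≈ 0.99983.
√(1−ρ_J²) = |sin(π/168)| = 0.018699
ω* = 2/(1+0.018699) = 1.96329
ρ(B_{ω*}) = ω*−1 = 0.96329

ω* = 1.96329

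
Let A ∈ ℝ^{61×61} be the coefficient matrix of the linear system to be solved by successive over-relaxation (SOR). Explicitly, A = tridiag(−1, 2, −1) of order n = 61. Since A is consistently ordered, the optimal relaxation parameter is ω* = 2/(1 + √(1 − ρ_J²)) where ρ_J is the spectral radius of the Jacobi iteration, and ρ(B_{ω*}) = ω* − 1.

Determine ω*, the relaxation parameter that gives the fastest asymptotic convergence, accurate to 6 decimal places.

n=61: λ(B_J) = 1 − λ(A)/2 = cos(kπ/62); k=1 gives ρ_J = 0.998717.
√(1−ρ_J²) = |sin(π/62)| = 0.0506492
Then 2/(1+√(1−ρ_J²)) = 2/(1+0.0506492); ω* = 2/1.0506492 = 1.903585.
At ω = 1.903585 every |λ(B_ω)| = ω−1, so ρ_SOR = 0.903585.

ω* = 1.903585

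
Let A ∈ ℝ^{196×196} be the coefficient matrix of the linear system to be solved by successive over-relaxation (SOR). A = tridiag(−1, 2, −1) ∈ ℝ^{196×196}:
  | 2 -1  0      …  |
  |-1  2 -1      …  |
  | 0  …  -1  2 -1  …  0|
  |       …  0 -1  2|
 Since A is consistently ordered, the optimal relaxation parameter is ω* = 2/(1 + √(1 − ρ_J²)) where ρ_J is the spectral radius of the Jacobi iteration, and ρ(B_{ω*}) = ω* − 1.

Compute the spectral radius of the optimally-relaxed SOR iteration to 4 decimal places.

spectrum of D⁻¹(L+U) = {cos(kπ/197) : 1≤k≤196}; ρ_J = cos(π/197) = 0.9999.
root = sin(π/197) = 0.01595  (since 1−cos² = sin²).
ω* = 2/(1+0.01595) = 1.9686
ρ_SOR = ω* − 1 ≈ 0.9686.

ρ_SOR = 0.9686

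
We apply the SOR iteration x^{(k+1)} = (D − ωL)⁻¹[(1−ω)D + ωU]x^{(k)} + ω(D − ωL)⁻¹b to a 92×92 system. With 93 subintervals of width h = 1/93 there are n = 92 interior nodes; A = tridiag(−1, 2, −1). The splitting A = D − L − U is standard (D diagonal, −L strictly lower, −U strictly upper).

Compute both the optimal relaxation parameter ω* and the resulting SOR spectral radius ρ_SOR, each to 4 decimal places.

ω* = 1.9347, ρ_SOR = 0.9347

B_J for the 92×92 system has eigenvalues cos(kπ/93); ρ_J = cos(π/93) = 0.9994.
√(1−ρ_J²) simplifies to sin(π/93) = 0.03377.
Young: ω* = 2/(1+√(1−ρ_J²)) = 2/(1+0.03377) = 2/1.03377 = 1.9347.
ρ(B_{ω*}) = ω*−1 = 0.9347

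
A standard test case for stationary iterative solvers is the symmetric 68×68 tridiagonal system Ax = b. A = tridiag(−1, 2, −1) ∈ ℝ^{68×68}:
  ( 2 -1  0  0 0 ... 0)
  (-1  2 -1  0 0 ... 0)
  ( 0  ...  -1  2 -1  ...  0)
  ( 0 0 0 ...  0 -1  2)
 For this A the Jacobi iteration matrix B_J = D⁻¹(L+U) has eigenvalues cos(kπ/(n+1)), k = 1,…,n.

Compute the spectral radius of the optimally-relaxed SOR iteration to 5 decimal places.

ρ_SOR = 0.91293

n=68: λ(B_J) = 1 − λ(A)/2 = cos(kπ/69); k=1 gives ρ_J = 0.99896.
√(1−ρ_J²) = |sin(π/69)| = 0.045515
ω* = 2/(1+0.045515) = 1.91293
Hence ρ(B_{ω*}) = 1.91293 − 1 = 0.91293.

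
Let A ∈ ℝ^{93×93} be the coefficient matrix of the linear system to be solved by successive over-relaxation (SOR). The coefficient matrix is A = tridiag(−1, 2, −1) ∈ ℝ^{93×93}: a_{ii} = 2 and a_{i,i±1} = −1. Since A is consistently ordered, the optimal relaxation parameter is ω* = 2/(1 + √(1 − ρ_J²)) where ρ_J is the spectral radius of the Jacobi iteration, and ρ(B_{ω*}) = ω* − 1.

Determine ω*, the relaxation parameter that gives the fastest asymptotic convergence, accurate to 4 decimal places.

ω* = 1.9353

With n=93, ρ(Jacobi) = cos(π/94) = 0.9994.
√(1 − cos²(π/94)) = sin(π/94) ≈ 0.03341.
ω* = 2/(1+0.03341) = 1.9353
and ρ(B_{ω*}) = 1.9353 − 1 = 0.9353.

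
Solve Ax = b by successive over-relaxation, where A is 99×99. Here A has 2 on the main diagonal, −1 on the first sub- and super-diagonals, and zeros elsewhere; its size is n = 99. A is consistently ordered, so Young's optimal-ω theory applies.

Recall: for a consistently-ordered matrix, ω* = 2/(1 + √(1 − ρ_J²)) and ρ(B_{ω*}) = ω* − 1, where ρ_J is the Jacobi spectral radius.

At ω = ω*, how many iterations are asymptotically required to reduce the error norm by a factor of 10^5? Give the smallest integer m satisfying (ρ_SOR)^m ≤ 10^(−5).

m = 184

B_J for the 99×99 system has eigenvalues cos(kπ/100); ρ_J = cos(π/100) = 0.9995066.
1 − cos²(π/100) = sin²(π/100) ⇒ √(1−ρ_J²) = sin(π/100) = 0.0314108.
ω* = 2/(1 + 0.0314108) = 2/1.0314108 = 1.9390916.
At ω = 1.9390916 every |λ(B_ω)| = ω−1, so ρ_SOR = 0.9390916.
m ≥ 5·ln10 / (−ln 0.9390916) = 183.203; smallest integer m = 184.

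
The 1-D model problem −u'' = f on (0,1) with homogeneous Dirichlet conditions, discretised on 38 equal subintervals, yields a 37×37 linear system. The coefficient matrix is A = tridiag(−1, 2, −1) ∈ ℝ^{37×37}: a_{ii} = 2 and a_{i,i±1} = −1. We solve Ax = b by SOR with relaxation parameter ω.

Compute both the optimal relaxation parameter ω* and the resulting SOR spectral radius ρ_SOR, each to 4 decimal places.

ω* = 1.8474, ρ_SOR = 0.8474

spectrum of D⁻¹(L+U) = {cos(kπ/38) : 1≤k≤37}; ρ_J = cos(π/38) = 0.9966.
√(1−ρ_J²) = |sin(π/38)| = 0.08258
[ω*] 2 ÷ (1 + 0.08258) = 2 ÷ 1.08258 = 1.8474.
ρ_SOR = ω* − 1 = 1.8474 − 1 = 0.8474.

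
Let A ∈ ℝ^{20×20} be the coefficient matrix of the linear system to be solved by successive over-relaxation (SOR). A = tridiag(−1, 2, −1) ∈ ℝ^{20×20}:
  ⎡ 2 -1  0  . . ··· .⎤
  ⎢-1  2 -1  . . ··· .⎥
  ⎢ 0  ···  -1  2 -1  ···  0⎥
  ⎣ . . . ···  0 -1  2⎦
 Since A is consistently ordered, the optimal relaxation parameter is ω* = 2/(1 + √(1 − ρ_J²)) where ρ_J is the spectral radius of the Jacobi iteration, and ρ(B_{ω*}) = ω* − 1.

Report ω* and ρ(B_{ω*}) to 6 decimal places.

n=20: λ(B_J) = 1 − λ(A)/2 = cos(kπ/21); k=1 gives ρ_J = 0.988831.
root = sin(π/21) = 0.1490423  (since 1−cos² = sin²).
So ω* = 2/1.1490423 = 1.740580 (Young).
[ρ_SOR] ω* − 1 = 0.740580.

ω* = 1.740580, ρ_SOR = 0.740580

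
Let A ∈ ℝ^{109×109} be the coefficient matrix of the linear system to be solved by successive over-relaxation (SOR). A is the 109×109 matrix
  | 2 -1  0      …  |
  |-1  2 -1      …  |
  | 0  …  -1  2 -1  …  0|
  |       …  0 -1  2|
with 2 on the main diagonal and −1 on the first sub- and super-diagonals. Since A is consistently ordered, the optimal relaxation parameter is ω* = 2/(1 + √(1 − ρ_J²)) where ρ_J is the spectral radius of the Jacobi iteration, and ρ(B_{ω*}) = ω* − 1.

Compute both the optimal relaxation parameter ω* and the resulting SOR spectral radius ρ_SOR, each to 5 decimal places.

n=109: λ(B_J) = 1 − λ(A)/2 = cos(kπ/110); k=1 gives ρ_J = 0.99959.
root = sin(π/110) = 0.028556  (since 1−cos² = sin²).
ω* = 2/(1+0.028556) = 1.94447
and ρ(B_{ω*}) = 1.94447 − 1 = 0.94447.

ω* = 1.94447, ρ_SOR = 0.94447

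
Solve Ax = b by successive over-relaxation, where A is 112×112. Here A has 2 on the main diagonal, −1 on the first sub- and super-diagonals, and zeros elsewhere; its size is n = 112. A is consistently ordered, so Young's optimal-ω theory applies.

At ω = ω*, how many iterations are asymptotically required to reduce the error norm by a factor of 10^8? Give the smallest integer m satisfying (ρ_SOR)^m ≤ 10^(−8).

With n=112, ρ(Jacobi) = cos(π/113) = 0.9996136.
√(1 − cos²(π/113)) = sin(π/113) ≈ 0.0277981.
[ω*] 2 ÷ (1 + 0.0277981) = 2 ÷ 1.0277981 = 1.9459075.
ρ_SOR = ω* − 1 ≈ 0.9459075.
ρ_SOR^m ≤ 10^(−8) ⇔ m ≥ 8·ln10/(−ln 0.9459075) = 18.4207/0.0556105 = 331.245; m = ⌈331.245⌉ = 332.

m = 332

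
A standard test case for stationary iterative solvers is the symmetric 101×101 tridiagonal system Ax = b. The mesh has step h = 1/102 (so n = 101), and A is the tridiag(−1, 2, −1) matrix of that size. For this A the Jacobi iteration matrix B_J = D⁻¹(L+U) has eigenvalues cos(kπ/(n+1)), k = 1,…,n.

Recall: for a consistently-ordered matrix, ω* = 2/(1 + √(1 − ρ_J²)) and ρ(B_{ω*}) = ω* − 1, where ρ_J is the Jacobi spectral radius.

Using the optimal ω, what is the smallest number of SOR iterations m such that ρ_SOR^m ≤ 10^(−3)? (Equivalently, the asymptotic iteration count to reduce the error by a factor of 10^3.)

With n=101, ρ(Jacobi) = cos(π/102) = 0.9995257.
√(1−ρ_J²) simplifies to sin(π/102) = 0.0307951.
ω* = 2/(1+0.0307951) = 1.9402498
[ρ_SOR] ω* − 1 = 0.9402498.
(0.9402498)^m ≤ 10^{−3}  ⇒  m·ln(0.9402498) ≤ −3·ln10  ⇒  m ≥ 112.121  ⇒  m = 113

m = 113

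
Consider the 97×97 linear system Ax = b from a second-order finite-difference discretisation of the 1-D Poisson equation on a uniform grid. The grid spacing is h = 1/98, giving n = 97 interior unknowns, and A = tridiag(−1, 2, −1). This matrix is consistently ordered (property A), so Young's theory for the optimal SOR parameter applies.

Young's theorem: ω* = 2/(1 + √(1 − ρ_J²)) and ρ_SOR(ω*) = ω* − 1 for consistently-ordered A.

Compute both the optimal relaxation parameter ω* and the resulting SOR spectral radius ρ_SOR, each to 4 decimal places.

½·tridiag(1,0,1) at n=97: λ_k = cos(kπ/98); max |λ| at k=1 ⇒ ρ_J = cos(π/98) ≈ 0.9995.
√(1−ρ_J²) simplifies to sin(π/98) = 0.03205.
[ω*] 2 ÷ (1 + 0.03205) = 2 ÷ 1.03205 = 1.9379.
and ρ(B_{ω*}) = 1.9379 − 1 = 0.9379.

ω* = 1.9379, ρ_SOR = 0.9379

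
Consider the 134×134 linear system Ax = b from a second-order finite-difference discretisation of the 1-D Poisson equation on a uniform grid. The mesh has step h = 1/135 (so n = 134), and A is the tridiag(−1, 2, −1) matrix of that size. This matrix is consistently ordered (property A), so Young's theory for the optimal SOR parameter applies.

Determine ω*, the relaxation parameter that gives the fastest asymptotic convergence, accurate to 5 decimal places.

n=134: λ(B_J) = 1 − λ(A)/2 = cos(kπ/135); k=1 gives ρ_J = 0.99973.
1 − cos²(π/135) = sin²(π/135) ⇒ √(1−ρ_J²) = sin(π/135) = 0.023269.
So ω* = 2/1.023269 = 1.95452 (Young).
ρ(B_{ω*}) = ω*−1 = 0.95452

ω* = 1.95452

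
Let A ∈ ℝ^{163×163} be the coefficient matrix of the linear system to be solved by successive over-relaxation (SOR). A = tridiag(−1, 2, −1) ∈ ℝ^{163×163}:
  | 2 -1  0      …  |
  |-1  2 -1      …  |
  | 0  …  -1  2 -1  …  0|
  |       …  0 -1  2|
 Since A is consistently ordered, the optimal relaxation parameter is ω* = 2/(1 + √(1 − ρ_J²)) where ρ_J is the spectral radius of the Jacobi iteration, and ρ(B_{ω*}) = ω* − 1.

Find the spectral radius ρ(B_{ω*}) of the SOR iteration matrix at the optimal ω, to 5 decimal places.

ρ_SOR = 0.96241

½·tridiag(1,0,1) at n=163: λ_k = cos(kπ/164); max |λ| at k=1 ⇒ ρ_J = cos(π/164) ≈ 0.99982.
√(1 − cos²(π/164)) = sin(π/164) ≈ 0.019155.
So ω* = 2/1.019155 = 1.96241 (Young).
and ρ(B_{ω*}) = 1.96241 − 1 = 0.96241.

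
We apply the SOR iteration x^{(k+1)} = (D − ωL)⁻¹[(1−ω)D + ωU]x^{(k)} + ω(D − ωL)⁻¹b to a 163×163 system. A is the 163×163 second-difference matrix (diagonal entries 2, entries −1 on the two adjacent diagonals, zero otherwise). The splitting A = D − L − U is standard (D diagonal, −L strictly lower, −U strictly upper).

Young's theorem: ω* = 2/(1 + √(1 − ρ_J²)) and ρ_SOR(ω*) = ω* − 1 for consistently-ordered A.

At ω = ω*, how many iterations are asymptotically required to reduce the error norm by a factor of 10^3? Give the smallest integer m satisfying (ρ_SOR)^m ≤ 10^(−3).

spectrum of D⁻¹(L+U) = {cos(kπ/164) : 1≤k≤163}; ρ_J = cos(π/164) = 0.9998165.
√(1−ρ_J²) = |sin(π/164)| = 0.0191549
ω* = 2/(1+0.0191549) = 1.9624102
At ω = 1.9624102 every |λ(B_ω)| = ω−1, so ρ_SOR = 0.9624102.
ρ_SOR^m ≤ 10^(−3) ⇔ m ≥ 3·ln10/(−ln 0.9624102) = 6.90776/0.0383145 = 180.291; m = ⌈180.291⌉ = 181.

m = 181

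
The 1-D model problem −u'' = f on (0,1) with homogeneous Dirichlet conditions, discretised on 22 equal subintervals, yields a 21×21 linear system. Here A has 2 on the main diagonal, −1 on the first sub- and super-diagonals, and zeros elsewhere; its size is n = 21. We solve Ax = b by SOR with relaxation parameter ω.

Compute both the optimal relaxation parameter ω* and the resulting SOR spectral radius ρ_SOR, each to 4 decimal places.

[ρ_J] n=21: ρ(B_J) = cos(π/(n+1)) = cos(π/22) = 0.9898.
√(1−ρ_J²) simplifies to sin(π/22) = 0.14231.
ω* = 2 / (1 + 0.14231) = 2 / 1.14231 ≈ 1.7508.
ρ_SOR = ω* − 1 = 1.7508 − 1 = 0.7508.

ω* = 1.7508, ρ_SOR = 0.7508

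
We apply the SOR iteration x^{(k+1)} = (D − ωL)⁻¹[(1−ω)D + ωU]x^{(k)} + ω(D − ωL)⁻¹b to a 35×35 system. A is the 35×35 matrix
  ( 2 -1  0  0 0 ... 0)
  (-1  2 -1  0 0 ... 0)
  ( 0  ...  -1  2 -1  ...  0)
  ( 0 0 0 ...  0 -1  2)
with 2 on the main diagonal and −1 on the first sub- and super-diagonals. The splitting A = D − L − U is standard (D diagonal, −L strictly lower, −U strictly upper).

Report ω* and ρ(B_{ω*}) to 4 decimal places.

[ρ_J] n=35: ρ(B_J) = cos(π/(n+1)) = cos(π/36) = 0.9962.
√(1−ρ_J²) simplifies to sin(π/36) = 0.08716.
So ω* = 2/1.08716 = 1.8397 (Young).
ρ(B_{ω*}) = ω*−1 = 0.8397

ω* = 1.8397, ρ_SOR = 0.8397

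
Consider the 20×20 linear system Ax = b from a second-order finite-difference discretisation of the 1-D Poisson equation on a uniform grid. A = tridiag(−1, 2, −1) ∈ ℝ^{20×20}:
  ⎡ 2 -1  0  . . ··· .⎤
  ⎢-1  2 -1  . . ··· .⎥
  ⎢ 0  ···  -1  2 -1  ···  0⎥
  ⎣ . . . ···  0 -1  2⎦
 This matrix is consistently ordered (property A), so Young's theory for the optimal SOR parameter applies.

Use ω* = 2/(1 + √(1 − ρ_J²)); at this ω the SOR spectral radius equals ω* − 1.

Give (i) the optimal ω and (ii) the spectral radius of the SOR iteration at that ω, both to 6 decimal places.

½·tridiag(1,0,1) at n=20: λ_k = cos(kπ/21); max |λ| at k=1 ⇒ ρ_J = cos(π/21) ≈ 0.988831.
√(1 − cos²(π/21)) = sin(π/21) ≈ 0.1490423.
So ω* = 2/1.1490423 = 1.740580 (Young).
ρ_SOR = ω* − 1 ≈ 0.740580.

ω* = 1.740580, ρ_SOR = 0.740580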